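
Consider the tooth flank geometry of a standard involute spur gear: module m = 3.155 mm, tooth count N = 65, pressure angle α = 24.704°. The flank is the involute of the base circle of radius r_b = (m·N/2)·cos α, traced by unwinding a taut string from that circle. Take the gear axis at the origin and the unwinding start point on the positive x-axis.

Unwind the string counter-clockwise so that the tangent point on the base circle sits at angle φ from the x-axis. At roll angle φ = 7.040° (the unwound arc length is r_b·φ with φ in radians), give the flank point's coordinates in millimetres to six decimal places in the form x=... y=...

x=93.853696 y=0.057514

pitch radius r_p = m·N/2 = 3.155·65/2 = 102.537500
base radius r_b = r_p·cos α = 102.537500·cos 24.704° = 93.153166
roll angle φ = 7.040° = 0.12287118 rad
x = r_b·(cos φ + φ·sin φ) = 93.153166·(0.99246083 + 0.12287118·0.12256224) = 93.853696
y = r_b·(sin φ − φ·cos φ) = 93.153166·(0.12256224 − 0.12287118·0.99246083) = 0.057514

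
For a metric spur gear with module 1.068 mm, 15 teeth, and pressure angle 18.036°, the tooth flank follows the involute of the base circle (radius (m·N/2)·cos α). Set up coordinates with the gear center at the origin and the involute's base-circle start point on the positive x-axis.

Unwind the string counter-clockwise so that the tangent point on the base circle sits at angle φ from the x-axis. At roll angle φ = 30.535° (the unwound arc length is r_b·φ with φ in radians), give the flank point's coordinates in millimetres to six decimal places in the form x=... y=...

pitch radius r_p = m·N/2 = 1.068·15/2 = 8.010000
base radius r_b = r_p·cos α = 8.010000·cos 18.036° = 7.616406
roll angle φ = 30.535° = 0.53293629 rad
x = r_b·(cos φ + φ·sin φ) = 7.616406·(0.86131896 + 0.53293629·0.50806461) = 8.622419
y = r_b·(sin φ − φ·cos φ) = 7.616406·(0.50806461 − 0.53293629·0.86131896) = 0.373482

x=8.622419 y=0.373482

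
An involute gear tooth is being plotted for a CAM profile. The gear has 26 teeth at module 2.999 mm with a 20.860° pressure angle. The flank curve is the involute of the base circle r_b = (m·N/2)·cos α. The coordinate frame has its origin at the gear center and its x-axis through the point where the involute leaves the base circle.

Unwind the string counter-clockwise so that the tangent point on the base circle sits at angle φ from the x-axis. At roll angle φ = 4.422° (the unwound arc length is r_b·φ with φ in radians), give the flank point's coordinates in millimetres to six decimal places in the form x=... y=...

pitch radius r_p = m·N/2 = 2.999·26/2 = 38.987000
base radius r_b = r_p·cos α = 38.987000·cos 20.860° = 36.431531
roll angle φ = 4.422° = 0.07717846 rad
x = r_b·(cos φ + φ·sin φ) = 36.431531·(0.99702322 + 0.07717846·0.07710186) = 36.539872
y = r_b·(sin φ − φ·cos φ) = 36.431531·(0.07710186 − 0.07717846·0.99702322) = 0.005579

x=36.539872 y=0.005579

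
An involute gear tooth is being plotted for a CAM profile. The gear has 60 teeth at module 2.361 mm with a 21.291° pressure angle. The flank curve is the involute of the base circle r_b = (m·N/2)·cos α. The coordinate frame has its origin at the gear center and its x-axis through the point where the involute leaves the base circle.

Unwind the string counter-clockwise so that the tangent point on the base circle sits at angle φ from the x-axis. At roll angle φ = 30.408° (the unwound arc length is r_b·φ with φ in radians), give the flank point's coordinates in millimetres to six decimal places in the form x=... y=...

x=74.645726 y=3.196746

pitch radius r_p = m·N/2 = 2.361·60/2 = 70.830000
base radius r_b = r_p·cos α = 70.830000·cos 21.291° = 65.995730
roll angle φ = 30.408° = 0.53071972 rad
x = r_b·(cos φ + φ·sin φ) = 65.995730·(0.86244301 + 0.53071972·0.50615419) = 74.645726
y = r_b·(sin φ − φ·cos φ) = 65.995730·(0.50615419 − 0.53071972·0.86244301) = 3.196746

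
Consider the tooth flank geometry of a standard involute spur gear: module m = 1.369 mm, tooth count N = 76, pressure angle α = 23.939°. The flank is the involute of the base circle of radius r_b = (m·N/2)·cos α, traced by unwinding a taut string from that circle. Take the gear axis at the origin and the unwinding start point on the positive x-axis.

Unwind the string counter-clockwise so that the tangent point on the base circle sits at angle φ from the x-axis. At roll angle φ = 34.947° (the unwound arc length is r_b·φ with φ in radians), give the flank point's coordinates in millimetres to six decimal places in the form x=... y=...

pitch radius r_p = m·N/2 = 1.369·76/2 = 52.022000
base radius r_b = r_p·cos α = 52.022000·cos 23.939° = 47.546962
roll angle φ = 34.947° = 0.60994021 rad
x = r_b·(cos φ + φ·sin φ) = 47.546962·(0.81968227 + 0.60994021·0.57281846) = 55.585597
y = r_b·(sin φ − φ·cos φ) = 47.546962·(0.57281846 − 0.60994021·0.81968227) = 3.464332

x=55.585597 y=3.464332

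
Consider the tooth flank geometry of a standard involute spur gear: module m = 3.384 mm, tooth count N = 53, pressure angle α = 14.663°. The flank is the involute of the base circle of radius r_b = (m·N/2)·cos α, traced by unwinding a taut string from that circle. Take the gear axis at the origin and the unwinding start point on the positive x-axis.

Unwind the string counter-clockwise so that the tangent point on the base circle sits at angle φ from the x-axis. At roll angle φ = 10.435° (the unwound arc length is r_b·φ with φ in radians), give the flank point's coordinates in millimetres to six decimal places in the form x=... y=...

pitch radius r_p = m·N/2 = 3.384·53/2 = 89.676000
base radius r_b = r_p·cos α = 89.676000·cos 14.663° = 86.755380
roll angle φ = 10.435° = 0.18212511 rad
x = r_b·(cos φ + φ·sin φ) = 86.755380·(0.98346101 + 0.18212511·0.18111994) = 88.182289
y = r_b·(sin φ − φ·cos φ) = 86.755380·(0.18111994 − 0.18212511·0.98346101) = 0.174118

x=88.182289 y=0.174118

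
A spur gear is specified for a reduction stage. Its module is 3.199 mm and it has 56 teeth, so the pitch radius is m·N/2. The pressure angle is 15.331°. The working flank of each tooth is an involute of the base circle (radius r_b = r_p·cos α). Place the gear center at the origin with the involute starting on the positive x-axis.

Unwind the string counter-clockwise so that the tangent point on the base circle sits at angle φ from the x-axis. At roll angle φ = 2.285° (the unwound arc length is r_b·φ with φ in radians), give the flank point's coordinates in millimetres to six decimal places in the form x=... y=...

pitch radius r_p = m·N/2 = 3.199·56/2 = 89.572000
base radius r_b = r_p·cos α = 89.572000·cos 15.331° = 86.384536
roll angle φ = 2.285° = 0.03988077 rad
x = r_b·(cos φ + φ·sin φ) = 86.384536·(0.99920487 + 0.03988077·0.03987020) = 86.453205
y = r_b·(sin φ − φ·cos φ) = 86.384536·(0.03987020 − 0.03988077·0.99920487) = 0.001826

x=86.453205 y=0.001826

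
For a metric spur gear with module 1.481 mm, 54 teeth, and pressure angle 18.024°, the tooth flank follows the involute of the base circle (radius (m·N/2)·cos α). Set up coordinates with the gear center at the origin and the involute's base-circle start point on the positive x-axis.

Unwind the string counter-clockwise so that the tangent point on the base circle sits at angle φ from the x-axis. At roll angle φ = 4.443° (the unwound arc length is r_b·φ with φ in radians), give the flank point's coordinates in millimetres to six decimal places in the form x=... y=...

x=38.138871 y=0.005907

pitch radius r_p = m·N/2 = 1.481·54/2 = 39.987000
base radius r_b = r_p·cos α = 39.987000·cos 18.024° = 38.024718
roll angle φ = 4.443° = 0.07754498 rad
x = r_b·(cos φ + φ·sin φ) = 38.024718·(0.99699489 + 0.07754498·0.07746729) = 38.138871
y = r_b·(sin φ − φ·cos φ) = 38.024718·(0.07746729 − 0.07754498·0.99699489) = 0.005907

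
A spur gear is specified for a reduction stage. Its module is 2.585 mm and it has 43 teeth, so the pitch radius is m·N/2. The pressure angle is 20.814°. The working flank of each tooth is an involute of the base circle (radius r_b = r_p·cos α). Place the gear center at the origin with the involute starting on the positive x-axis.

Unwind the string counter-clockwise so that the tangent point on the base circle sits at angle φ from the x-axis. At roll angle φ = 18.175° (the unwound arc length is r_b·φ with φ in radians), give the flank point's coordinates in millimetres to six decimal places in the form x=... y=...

x=54.498808 y=0.547201

pitch radius r_p = m·N/2 = 2.585·43/2 = 55.577500
base radius r_b = r_p·cos α = 55.577500·cos 20.814° = 51.950450
roll angle φ = 18.175° = 0.31721359 rad
x = r_b·(cos φ + φ·sin φ) = 51.950450·(0.95010824 + 0.31721359·0.31192039) = 54.498808
y = r_b·(sin φ − φ·cos φ) = 51.950450·(0.31192039 − 0.31721359·0.95010824) = 0.547201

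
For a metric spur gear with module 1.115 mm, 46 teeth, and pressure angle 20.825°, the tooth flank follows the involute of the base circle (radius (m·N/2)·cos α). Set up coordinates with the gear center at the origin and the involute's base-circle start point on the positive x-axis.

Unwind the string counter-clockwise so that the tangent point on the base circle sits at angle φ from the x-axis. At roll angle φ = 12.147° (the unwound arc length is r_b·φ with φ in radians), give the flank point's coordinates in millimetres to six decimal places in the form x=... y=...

pitch radius r_p = m·N/2 = 1.115·46/2 = 25.645000
base radius r_b = r_p·cos α = 25.645000·cos 20.825° = 23.969629
roll angle φ = 12.147° = 0.21200514 rad
x = r_b·(cos φ + φ·sin φ) = 23.969629·(0.97761096 + 0.21200514·0.21042057) = 24.502263
y = r_b·(sin φ − φ·cos φ) = 23.969629·(0.21042057 − 0.21200514·0.97761096) = 0.075792

x=24.502263 y=0.075792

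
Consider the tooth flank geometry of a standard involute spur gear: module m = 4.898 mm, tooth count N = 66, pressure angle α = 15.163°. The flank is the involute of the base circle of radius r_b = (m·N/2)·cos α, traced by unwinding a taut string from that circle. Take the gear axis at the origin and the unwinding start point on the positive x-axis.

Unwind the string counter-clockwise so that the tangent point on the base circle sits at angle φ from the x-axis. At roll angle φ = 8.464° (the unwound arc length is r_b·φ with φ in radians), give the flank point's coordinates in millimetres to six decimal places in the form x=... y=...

pitch radius r_p = m·N/2 = 4.898·66/2 = 161.634000
base radius r_b = r_p·cos α = 161.634000·cos 15.163° = 156.006811
roll angle φ = 8.464° = 0.14772467 rad
x = r_b·(cos φ + φ·sin φ) = 156.006811·(0.98910854 + 0.14772467·0.14718796) = 157.699770
y = r_b·(sin φ − φ·cos φ) = 156.006811·(0.14718796 − 0.14772467·0.98910854) = 0.167276

x=157.699770 y=0.167276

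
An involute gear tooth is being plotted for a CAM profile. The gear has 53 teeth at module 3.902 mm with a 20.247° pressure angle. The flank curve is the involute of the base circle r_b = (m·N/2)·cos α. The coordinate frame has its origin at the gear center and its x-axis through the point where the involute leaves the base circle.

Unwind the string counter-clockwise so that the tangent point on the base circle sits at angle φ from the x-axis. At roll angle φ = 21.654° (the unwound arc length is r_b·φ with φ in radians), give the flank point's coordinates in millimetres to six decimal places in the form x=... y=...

x=103.696642 y=1.720847

pitch radius r_p = m·N/2 = 3.902·53/2 = 103.403000
base radius r_b = r_p·cos α = 103.403000·cos 20.247° = 97.013673
roll angle φ = 21.654° = 0.37793360 rad
x = r_b·(cos φ + φ·sin φ) = 97.013673·(0.92942912 + 0.37793360·0.36900068) = 103.696642
y = r_b·(sin φ − φ·cos φ) = 97.013673·(0.36900068 − 0.37793360·0.92942912) = 1.720847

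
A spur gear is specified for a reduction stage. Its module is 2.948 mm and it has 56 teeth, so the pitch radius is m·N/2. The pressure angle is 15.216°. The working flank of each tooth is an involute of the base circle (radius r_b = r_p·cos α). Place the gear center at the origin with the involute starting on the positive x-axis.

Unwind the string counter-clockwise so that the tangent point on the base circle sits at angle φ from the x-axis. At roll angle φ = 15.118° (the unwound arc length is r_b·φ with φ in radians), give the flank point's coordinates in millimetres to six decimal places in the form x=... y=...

pitch radius r_p = m·N/2 = 2.948·56/2 = 82.544000
base radius r_b = r_p·cos α = 82.544000·cos 15.216° = 79.650275
roll angle φ = 15.118° = 0.26385888 rad
x = r_b·(cos φ + φ·sin φ) = 79.650275·(0.96539074 + 0.26385888·0.26080781) = 82.374888
y = r_b·(sin φ − φ·cos φ) = 79.650275·(0.26080781 − 0.26385888·0.96539074) = 0.484345

x=82.374888 y=0.484345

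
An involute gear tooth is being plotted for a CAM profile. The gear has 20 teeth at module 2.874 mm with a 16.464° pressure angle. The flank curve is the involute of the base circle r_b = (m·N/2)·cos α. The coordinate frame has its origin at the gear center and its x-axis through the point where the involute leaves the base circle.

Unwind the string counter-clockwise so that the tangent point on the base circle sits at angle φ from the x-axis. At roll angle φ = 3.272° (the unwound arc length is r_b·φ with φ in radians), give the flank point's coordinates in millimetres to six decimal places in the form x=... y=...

x=27.606508 y=0.001710

pitch radius r_p = m·N/2 = 2.874·20/2 = 28.740000
base radius r_b = r_p·cos α = 28.740000·cos 16.464° = 27.561602
roll angle φ = 3.272° = 0.05710717 rad
x = r_b·(cos φ + φ·sin φ) = 27.561602·(0.99836983 + 0.05710717·0.05707614) = 27.606508
y = r_b·(sin φ − φ·cos φ) = 27.561602·(0.05707614 − 0.05710717·0.99836983) = 0.001710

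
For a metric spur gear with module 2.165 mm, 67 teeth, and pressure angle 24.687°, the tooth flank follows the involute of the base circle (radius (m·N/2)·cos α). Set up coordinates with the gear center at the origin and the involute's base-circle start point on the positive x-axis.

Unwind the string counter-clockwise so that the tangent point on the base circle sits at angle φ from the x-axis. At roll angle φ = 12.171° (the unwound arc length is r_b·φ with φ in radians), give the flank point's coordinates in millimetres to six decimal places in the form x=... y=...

pitch radius r_p = m·N/2 = 2.165·67/2 = 72.527500
base radius r_b = r_p·cos α = 72.527500·cos 24.687° = 65.898702
roll angle φ = 12.171° = 0.21242402 rad
x = r_b·(cos φ + φ·sin φ) = 65.898702·(0.97752273 + 0.21242402·0.21083005) = 67.368776
y = r_b·(sin φ − φ·cos φ) = 65.898702·(0.21083005 − 0.21242402·0.97752273) = 0.209607

x=67.368776 y=0.209607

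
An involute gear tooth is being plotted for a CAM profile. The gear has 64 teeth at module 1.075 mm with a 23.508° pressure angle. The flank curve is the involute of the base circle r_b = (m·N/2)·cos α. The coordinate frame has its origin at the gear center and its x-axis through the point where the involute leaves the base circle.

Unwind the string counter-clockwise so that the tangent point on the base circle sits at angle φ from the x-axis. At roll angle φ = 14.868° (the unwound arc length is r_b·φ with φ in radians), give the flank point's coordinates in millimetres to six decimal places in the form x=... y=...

pitch radius r_p = m·N/2 = 1.075·64/2 = 34.400000
base radius r_b = r_p·cos α = 34.400000·cos 23.508° = 31.544951
roll angle φ = 14.868° = 0.25949555 rad
x = r_b·(cos φ + φ·sin φ) = 31.544951·(0.96651954 + 0.25949555·0.25659303) = 32.589224
y = r_b·(sin φ − φ·cos φ) = 31.544951·(0.25659303 − 0.25949555·0.96651954) = 0.182503

x=32.589224 y=0.182503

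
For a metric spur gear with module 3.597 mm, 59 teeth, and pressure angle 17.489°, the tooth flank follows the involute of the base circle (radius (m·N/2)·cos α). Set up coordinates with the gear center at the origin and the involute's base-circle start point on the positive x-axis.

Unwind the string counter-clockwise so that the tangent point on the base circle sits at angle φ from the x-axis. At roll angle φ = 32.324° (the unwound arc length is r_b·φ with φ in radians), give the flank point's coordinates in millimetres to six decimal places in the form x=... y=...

pitch radius r_p = m·N/2 = 3.597·59/2 = 106.111500
base radius r_b = r_p·cos α = 106.111500·cos 17.489° = 101.206460
roll angle φ = 32.324° = 0.56416023 rad
x = r_b·(cos φ + φ·sin φ) = 101.206460·(0.84503793 + 0.56416023·0.53470636) = 116.053245
y = r_b·(sin φ − φ·cos φ) = 101.206460·(0.53470636 − 0.56416023·0.84503793) = 5.866895

x=116.053245 y=5.866895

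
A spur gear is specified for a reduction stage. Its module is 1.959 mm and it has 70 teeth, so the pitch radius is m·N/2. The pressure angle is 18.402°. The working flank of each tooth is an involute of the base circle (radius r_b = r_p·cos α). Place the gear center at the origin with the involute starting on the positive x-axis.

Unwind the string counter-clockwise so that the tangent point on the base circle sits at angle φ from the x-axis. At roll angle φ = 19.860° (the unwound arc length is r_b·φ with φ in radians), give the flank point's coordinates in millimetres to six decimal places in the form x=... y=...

x=68.850636 y=0.892336

pitch radius r_p = m·N/2 = 1.959·70/2 = 68.565000
base radius r_b = r_p·cos α = 68.565000·cos 18.402° = 65.058928
roll angle φ = 19.860° = 0.34662239 rad
x = r_b·(cos φ + φ·sin φ) = 65.058928·(0.94052553 + 0.34662239·0.33972302) = 68.850636
y = r_b·(sin φ − φ·cos φ) = 65.058928·(0.33972302 − 0.34662239·0.94052553) = 0.892336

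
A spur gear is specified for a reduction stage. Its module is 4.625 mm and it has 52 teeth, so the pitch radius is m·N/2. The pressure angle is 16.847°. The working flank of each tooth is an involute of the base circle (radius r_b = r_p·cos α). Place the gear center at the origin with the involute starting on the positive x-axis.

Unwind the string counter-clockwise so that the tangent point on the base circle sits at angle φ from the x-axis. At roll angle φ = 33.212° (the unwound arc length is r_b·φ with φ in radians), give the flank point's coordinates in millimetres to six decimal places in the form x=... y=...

x=132.830224 y=7.223821

pitch radius r_p = m·N/2 = 4.625·52/2 = 120.250000
base radius r_b = r_p·cos α = 120.250000·cos 16.847° = 115.089120
roll angle φ = 33.212° = 0.57965875 rad
x = r_b·(cos φ + φ·sin φ) = 115.089120·(0.83664961 + 0.57965875·0.54773846) = 132.830224
y = r_b·(sin φ − φ·cos φ) = 115.089120·(0.54773846 − 0.57965875·0.83664961) = 7.223821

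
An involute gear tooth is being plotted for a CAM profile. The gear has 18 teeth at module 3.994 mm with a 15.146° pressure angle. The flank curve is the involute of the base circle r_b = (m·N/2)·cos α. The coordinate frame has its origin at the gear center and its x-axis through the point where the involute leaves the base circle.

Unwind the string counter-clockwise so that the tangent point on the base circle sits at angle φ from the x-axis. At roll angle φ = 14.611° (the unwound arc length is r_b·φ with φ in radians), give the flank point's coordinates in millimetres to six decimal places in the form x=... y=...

pitch radius r_p = m·N/2 = 3.994·18/2 = 35.946000
base radius r_b = r_p·cos α = 35.946000·cos 15.146° = 34.697350
roll angle φ = 14.611° = 0.25501006 rad
x = r_b·(cos φ + φ·sin φ) = 34.697350·(0.96766076 + 0.25501006·0.25225514) = 35.807261
y = r_b·(sin φ − φ·cos φ) = 34.697350·(0.25225514 − 0.25501006·0.96766076) = 0.190555

x=35.807261 y=0.190555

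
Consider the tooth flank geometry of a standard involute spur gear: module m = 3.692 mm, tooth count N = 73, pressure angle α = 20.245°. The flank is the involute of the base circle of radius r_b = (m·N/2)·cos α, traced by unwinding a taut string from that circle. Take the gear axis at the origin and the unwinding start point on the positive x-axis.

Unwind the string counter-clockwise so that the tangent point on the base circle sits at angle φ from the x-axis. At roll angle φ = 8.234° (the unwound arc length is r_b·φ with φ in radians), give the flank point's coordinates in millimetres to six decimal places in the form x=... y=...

x=127.731713 y=0.124826

pitch radius r_p = m·N/2 = 3.692·73/2 = 134.758000
base radius r_b = r_p·cos α = 134.758000·cos 20.245° = 126.432858
roll angle φ = 8.234° = 0.14371041 rad
x = r_b·(cos φ + φ·sin φ) = 126.432858·(0.98969142 + 0.14371041·0.14321625) = 127.731713
y = r_b·(sin φ − φ·cos φ) = 126.432858·(0.14321625 − 0.14371041·0.98969142) = 0.124826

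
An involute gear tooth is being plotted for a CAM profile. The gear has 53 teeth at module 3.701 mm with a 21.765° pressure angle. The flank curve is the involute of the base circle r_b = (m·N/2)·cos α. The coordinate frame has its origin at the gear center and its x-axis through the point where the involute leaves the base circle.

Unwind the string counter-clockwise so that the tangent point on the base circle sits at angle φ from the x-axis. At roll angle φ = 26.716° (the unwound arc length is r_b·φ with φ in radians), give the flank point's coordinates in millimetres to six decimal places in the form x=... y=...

x=100.454922 y=3.011615

pitch radius r_p = m·N/2 = 3.701·53/2 = 98.076500
base radius r_b = r_p·cos α = 98.076500·cos 21.765° = 91.084872
roll angle φ = 26.716° = 0.46628216 rad
x = r_b·(cos φ + φ·sin φ) = 91.084872·(0.89324588 + 0.46628216·0.44956846) = 100.454922
y = r_b·(sin φ − φ·cos φ) = 91.084872·(0.44956846 − 0.46628216·0.89324588) = 3.011615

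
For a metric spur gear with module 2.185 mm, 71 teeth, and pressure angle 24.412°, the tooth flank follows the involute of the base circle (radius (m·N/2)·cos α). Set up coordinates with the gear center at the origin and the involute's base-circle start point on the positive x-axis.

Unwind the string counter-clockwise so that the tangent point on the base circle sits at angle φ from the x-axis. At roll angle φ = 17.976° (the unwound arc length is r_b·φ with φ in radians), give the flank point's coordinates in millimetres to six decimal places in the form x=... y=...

pitch radius r_p = m·N/2 = 2.185·71/2 = 77.567500
base radius r_b = r_p·cos α = 77.567500·cos 24.412° = 70.632742
roll angle φ = 17.976° = 0.31374039 rad
x = r_b·(cos φ + φ·sin φ) = 70.632742·(0.95118587 + 0.31374039·0.30861859) = 74.023961
y = r_b·(sin φ − φ·cos φ) = 70.632742·(0.30861859 − 0.31374039·0.95118587) = 0.719971

x=74.023961 y=0.719971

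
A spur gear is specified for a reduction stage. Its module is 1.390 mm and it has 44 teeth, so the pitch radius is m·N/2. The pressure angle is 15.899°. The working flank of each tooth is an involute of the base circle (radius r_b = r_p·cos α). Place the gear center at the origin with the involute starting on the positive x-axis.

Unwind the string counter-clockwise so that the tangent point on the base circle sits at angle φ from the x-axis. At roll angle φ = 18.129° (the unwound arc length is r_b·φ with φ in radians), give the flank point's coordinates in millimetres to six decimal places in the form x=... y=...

pitch radius r_p = m·N/2 = 1.390·44/2 = 30.580000
base radius r_b = r_p·cos α = 30.580000·cos 15.899° = 29.410195
roll angle φ = 18.129° = 0.31641074 rad
x = r_b·(cos φ + φ·sin φ) = 29.410195·(0.95035836 + 0.31641074·0.31115749) = 30.845764
y = r_b·(sin φ − φ·cos φ) = 29.410195·(0.31115749 − 0.31641074·0.95035836) = 0.307451

x=30.845764 y=0.307451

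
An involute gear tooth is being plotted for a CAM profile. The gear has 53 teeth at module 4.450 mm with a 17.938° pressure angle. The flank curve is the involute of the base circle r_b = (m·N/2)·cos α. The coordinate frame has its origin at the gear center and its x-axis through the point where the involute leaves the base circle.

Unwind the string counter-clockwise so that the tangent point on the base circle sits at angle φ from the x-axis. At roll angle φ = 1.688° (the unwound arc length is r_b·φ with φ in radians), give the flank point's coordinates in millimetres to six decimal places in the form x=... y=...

pitch radius r_p = m·N/2 = 4.450·53/2 = 117.925000
base radius r_b = r_p·cos α = 117.925000·cos 17.938° = 112.192707
roll angle φ = 1.688° = 0.02946116 rad
x = r_b·(cos φ + φ·sin φ) = 112.192707·(0.99956605 + 0.02946116·0.02945690) = 112.241386
y = r_b·(sin φ − φ·cos φ) = 112.192707·(0.02945690 − 0.02946116·0.99956605) = 0.000956

x=112.241386 y=0.000956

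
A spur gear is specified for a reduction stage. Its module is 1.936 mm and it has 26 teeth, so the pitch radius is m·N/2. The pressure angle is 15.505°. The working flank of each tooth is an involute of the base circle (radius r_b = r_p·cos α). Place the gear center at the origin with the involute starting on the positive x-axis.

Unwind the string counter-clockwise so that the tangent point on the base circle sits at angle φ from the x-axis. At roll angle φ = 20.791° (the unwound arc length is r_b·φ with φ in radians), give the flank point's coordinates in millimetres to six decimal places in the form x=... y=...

pitch radius r_p = m·N/2 = 1.936·26/2 = 25.168000
base radius r_b = r_p·cos α = 25.168000·cos 15.505° = 24.252064
roll angle φ = 20.791° = 0.36287140 rad
x = r_b·(cos φ + φ·sin φ) = 24.252064·(0.93488144 + 0.36287140·0.35496012) = 25.796589
y = r_b·(sin φ − φ·cos φ) = 24.252064·(0.35496012 − 0.36287140·0.93488144) = 0.381203

x=25.796589 y=0.381203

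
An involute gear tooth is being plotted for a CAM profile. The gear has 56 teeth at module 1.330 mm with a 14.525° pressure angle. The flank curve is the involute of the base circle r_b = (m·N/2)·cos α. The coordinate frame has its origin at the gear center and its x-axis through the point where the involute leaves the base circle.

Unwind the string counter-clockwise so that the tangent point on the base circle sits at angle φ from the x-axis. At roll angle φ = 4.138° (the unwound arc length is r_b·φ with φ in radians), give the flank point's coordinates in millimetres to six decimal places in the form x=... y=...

pitch radius r_p = m·N/2 = 1.330·56/2 = 37.240000
base radius r_b = r_p·cos α = 37.240000·cos 14.525° = 36.049746
roll angle φ = 4.138° = 0.07222172 rad
x = r_b·(cos φ + φ·sin φ) = 36.049746·(0.99739314 + 0.07222172·0.07215896) = 36.143641
y = r_b·(sin φ − φ·cos φ) = 36.049746·(0.07215896 − 0.07222172·0.99739314) = 0.004524

x=36.143641 y=0.004524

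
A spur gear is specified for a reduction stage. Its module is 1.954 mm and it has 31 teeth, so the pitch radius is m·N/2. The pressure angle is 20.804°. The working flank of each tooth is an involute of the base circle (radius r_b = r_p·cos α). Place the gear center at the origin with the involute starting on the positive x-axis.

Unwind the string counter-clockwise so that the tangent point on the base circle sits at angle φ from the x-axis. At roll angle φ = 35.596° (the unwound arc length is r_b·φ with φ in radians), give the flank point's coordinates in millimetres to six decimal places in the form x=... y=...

x=33.260179 y=2.176876

pitch radius r_p = m·N/2 = 1.954·31/2 = 30.287000
base radius r_b = r_p·cos α = 30.287000·cos 20.804° = 28.312314
roll angle φ = 35.596° = 0.62126740 rad
x = r_b·(cos φ + φ·sin φ) = 28.312314·(0.81314140 + 0.62126740·0.58206620) = 33.260179
y = r_b·(sin φ − φ·cos φ) = 28.312314·(0.58206620 − 0.62126740·0.81314140) = 2.176876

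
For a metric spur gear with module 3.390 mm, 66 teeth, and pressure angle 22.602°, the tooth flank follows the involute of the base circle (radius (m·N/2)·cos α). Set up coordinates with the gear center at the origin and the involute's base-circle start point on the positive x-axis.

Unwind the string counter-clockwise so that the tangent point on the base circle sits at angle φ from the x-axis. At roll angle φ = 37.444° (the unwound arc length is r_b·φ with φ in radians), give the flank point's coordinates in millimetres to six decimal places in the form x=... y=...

x=123.032990 y=9.204551

pitch radius r_p = m·N/2 = 3.390·66/2 = 111.870000
base radius r_b = r_p·cos α = 111.870000·cos 22.602° = 103.278026
roll angle φ = 37.444° = 0.65352109 rad
x = r_b·(cos φ + φ·sin φ) = 103.278026·(0.79394796 + 0.65352109·0.60798573) = 123.032990
y = r_b·(sin φ − φ·cos φ) = 103.278026·(0.60798573 − 0.65352109·0.79394796) = 9.204551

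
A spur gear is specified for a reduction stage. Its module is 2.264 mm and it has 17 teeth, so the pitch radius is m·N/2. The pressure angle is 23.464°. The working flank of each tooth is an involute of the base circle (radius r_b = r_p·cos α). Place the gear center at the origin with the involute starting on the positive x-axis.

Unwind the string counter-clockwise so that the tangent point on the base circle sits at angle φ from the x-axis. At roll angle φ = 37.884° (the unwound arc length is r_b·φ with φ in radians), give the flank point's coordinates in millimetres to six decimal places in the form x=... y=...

x=21.099868 y=1.627733

pitch radius r_p = m·N/2 = 2.264·17/2 = 19.244000
base radius r_b = r_p·cos α = 19.244000·cos 23.464° = 17.652722
roll angle φ = 37.884° = 0.66120053 rad
x = r_b·(cos φ + φ·sin φ) = 17.652722·(0.78925559 + 0.66120053·0.61406482) = 21.099868
y = r_b·(sin φ − φ·cos φ) = 17.652722·(0.61406482 − 0.66120053·0.78925559) = 1.627733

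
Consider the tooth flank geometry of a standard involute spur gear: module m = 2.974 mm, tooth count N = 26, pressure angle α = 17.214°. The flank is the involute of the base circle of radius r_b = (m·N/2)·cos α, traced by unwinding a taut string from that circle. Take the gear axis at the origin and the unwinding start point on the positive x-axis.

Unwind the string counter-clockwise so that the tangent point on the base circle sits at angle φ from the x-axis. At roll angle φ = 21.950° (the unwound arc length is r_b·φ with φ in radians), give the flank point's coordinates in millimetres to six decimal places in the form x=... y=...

x=39.541587 y=0.682038

pitch radius r_p = m·N/2 = 2.974·26/2 = 38.662000
base radius r_b = r_p·cos α = 38.662000·cos 17.214° = 36.930177
roll angle φ = 21.950° = 0.38309977 rad
x = r_b·(cos φ + φ·sin φ) = 36.930177·(0.92751041 + 0.38309977·0.37379733) = 39.541587
y = r_b·(sin φ − φ·cos φ) = 36.930177·(0.37379733 − 0.38309977·0.92751041) = 0.682038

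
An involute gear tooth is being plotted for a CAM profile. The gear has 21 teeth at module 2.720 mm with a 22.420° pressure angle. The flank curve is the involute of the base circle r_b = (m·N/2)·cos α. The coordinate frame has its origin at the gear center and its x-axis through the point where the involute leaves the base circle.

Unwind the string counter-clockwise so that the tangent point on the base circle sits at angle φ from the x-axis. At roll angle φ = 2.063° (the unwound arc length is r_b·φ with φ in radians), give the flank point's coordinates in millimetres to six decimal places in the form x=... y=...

pitch radius r_p = m·N/2 = 2.720·21/2 = 28.560000
base radius r_b = r_p·cos α = 28.560000·cos 22.420° = 26.401234
roll angle φ = 2.063° = 0.03600614 rad
x = r_b·(cos φ + φ·sin φ) = 26.401234·(0.99935185 + 0.03600614·0.03599836) = 26.418342
y = r_b·(sin φ − φ·cos φ) = 26.401234·(0.03599836 − 0.03600614·0.99935185) = 0.000411

x=26.418342 y=0.000411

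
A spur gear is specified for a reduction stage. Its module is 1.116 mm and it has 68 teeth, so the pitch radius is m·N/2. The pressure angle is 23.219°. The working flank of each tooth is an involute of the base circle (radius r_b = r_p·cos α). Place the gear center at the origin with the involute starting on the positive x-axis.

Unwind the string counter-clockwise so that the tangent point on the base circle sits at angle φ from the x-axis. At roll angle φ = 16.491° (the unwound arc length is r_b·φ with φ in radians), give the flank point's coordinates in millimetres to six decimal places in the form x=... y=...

pitch radius r_p = m·N/2 = 1.116·68/2 = 37.944000
base radius r_b = r_p·cos α = 37.944000·cos 23.219° = 34.870713
roll angle φ = 16.491° = 0.28782225 rad
x = r_b·(cos φ + φ·sin φ) = 34.870713·(0.95886434 + 0.28782225·0.28386473) = 36.285310
y = r_b·(sin φ − φ·cos φ) = 34.870713·(0.28386473 − 0.28782225·0.95886434) = 0.274859

x=36.285310 y=0.274859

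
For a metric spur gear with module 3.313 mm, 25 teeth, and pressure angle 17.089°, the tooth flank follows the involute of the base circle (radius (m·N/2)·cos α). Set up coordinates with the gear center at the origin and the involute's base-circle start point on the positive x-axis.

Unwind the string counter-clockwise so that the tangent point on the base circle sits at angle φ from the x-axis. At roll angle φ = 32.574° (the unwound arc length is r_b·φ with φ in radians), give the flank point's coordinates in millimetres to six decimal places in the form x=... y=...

pitch radius r_p = m·N/2 = 3.313·25/2 = 41.412500
base radius r_b = r_p·cos α = 41.412500·cos 17.089° = 39.584115
roll angle φ = 32.574° = 0.56852355 rad
x = r_b·(cos φ + φ·sin φ) = 39.584115·(0.84269680 + 0.56852355·0.53838844) = 45.473571
y = r_b·(sin φ − φ·cos φ) = 39.584115·(0.53838844 − 0.56852355·0.84269680) = 2.347158

x=45.473571 y=2.347158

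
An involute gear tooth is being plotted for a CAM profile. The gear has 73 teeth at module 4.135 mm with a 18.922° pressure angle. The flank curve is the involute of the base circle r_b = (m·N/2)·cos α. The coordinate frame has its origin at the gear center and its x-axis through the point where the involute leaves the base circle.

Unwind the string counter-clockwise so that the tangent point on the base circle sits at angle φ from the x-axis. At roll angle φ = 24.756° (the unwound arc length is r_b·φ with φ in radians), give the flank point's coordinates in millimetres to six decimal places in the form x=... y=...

x=155.482790 y=3.767596

pitch radius r_p = m·N/2 = 4.135·73/2 = 150.927500
base radius r_b = r_p·cos α = 150.927500·cos 18.922° = 142.771516
roll angle φ = 24.756° = 0.43207371 rad
x = r_b·(cos φ + φ·sin φ) = 142.771516·(0.90809933 + 0.43207371·0.41875484) = 155.482790
y = r_b·(sin φ − φ·cos φ) = 142.771516·(0.41875484 − 0.43207371·0.90809933) = 3.767596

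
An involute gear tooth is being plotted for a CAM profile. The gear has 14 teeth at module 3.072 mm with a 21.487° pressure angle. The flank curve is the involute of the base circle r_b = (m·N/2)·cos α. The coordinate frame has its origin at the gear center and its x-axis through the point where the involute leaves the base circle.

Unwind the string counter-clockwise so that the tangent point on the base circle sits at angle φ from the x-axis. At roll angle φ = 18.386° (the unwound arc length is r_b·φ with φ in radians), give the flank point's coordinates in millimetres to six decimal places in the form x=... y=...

x=21.013349 y=0.218137

pitch radius r_p = m·N/2 = 3.072·14/2 = 21.504000
base radius r_b = r_p·cos α = 21.504000·cos 21.487° = 20.009487
roll angle φ = 18.386° = 0.32089624 rad
x = r_b·(cos φ + φ·sin φ) = 20.009487·(0.94895311 + 0.32089624·0.31541717) = 21.013349
y = r_b·(sin φ − φ·cos φ) = 20.009487·(0.31541717 − 0.32089624·0.94895311) = 0.218137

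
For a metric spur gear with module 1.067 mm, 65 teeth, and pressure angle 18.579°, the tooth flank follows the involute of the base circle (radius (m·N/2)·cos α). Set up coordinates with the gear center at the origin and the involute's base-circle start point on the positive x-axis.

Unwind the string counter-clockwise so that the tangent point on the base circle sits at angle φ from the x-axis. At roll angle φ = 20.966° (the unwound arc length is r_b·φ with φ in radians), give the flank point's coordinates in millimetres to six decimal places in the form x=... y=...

pitch radius r_p = m·N/2 = 1.067·65/2 = 34.677500
base radius r_b = r_p·cos α = 34.677500·cos 18.579° = 32.870291
roll angle φ = 20.966° = 0.36592573 rad
x = r_b·(cos φ + φ·sin φ) = 32.870291·(0.93379292 + 0.36592573·0.35781389) = 34.997861
y = r_b·(sin φ − φ·cos φ) = 32.870291·(0.35781389 − 0.36592573·0.93379292) = 0.529706

x=34.997861 y=0.529706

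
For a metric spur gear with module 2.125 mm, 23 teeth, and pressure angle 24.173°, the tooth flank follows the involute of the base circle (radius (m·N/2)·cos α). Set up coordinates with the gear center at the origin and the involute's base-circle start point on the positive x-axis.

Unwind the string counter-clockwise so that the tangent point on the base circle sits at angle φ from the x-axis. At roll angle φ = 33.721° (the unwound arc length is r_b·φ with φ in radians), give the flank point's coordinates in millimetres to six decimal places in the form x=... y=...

pitch radius r_p = m·N/2 = 2.125·23/2 = 24.437500
base radius r_b = r_p·cos α = 24.437500·cos 24.173° = 22.294653
roll angle φ = 33.721° = 0.58854248 rad
x = r_b·(cos φ + φ·sin φ) = 22.294653·(0.83175071 + 0.58854248·0.55514932) = 25.827903
y = r_b·(sin φ − φ·cos φ) = 22.294653·(0.55514932 − 0.58854248·0.83175071) = 1.463169

x=25.827903 y=1.463169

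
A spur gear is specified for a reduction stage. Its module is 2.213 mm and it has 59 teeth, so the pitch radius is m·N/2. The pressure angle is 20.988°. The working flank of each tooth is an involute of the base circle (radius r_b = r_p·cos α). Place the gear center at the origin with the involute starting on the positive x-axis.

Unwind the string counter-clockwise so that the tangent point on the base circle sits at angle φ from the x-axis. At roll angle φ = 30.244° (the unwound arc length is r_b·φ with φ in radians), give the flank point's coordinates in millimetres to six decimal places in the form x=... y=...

pitch radius r_p = m·N/2 = 2.213·59/2 = 65.283500
base radius r_b = r_p·cos α = 65.283500·cos 20.988° = 60.952296
roll angle φ = 30.244° = 0.52785738 rad
x = r_b·(cos φ + φ·sin φ) = 60.952296·(0.86388826 + 0.52785738·0.50368351) = 68.861547
y = r_b·(sin φ − φ·cos φ) = 60.952296·(0.50368351 − 0.52785738·0.86388826) = 2.905823

x=68.861547 y=2.905823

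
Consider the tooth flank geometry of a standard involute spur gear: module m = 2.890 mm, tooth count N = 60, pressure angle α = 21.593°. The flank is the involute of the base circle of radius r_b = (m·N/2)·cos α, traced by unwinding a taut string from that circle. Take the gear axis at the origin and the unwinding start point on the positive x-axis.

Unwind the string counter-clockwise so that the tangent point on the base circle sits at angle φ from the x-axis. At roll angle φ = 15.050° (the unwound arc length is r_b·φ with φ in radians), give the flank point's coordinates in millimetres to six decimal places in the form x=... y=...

x=83.348831 y=0.483659

pitch radius r_p = m·N/2 = 2.890·60/2 = 86.700000
base radius r_b = r_p·cos α = 86.700000·cos 21.593° = 80.615520
roll angle φ = 15.050° = 0.26267205 rad
x = r_b·(cos φ + φ·sin φ) = 80.615520·(0.96569960 + 0.26267205·0.25966188) = 83.348831
y = r_b·(sin φ − φ·cos φ) = 80.615520·(0.25966188 − 0.26267205·0.96569960) = 0.483659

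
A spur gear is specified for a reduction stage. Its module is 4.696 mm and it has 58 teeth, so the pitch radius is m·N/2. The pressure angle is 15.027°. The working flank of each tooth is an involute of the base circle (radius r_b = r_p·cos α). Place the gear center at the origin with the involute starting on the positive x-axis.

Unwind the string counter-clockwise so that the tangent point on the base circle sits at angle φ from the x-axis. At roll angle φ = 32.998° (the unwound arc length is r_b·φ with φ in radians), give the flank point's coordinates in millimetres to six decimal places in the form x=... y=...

x=151.564275 y=8.100554

pitch radius r_p = m·N/2 = 4.696·58/2 = 136.184000
base radius r_b = r_p·cos α = 136.184000·cos 15.027° = 131.527018
roll angle φ = 32.998° = 0.57592375 rad
x = r_b·(cos φ + φ·sin φ) = 131.527018·(0.83868958 + 0.57592375·0.54460976) = 151.564275
y = r_b·(sin φ − φ·cos φ) = 131.527018·(0.54460976 − 0.57592375·0.83868958) = 8.100554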